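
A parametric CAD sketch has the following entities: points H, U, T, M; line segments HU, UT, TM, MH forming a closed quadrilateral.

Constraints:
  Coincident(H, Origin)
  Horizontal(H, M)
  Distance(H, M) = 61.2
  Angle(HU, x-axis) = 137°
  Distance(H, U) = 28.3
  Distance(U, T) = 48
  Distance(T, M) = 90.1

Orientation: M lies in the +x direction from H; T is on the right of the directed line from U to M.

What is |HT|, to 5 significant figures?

37.473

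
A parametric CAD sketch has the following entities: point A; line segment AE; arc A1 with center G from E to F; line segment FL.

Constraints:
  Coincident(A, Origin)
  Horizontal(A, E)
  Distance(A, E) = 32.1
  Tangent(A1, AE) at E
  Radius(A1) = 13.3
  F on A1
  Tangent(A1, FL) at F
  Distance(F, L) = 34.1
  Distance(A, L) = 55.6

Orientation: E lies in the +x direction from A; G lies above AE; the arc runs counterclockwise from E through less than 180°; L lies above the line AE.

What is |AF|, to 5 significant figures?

47.929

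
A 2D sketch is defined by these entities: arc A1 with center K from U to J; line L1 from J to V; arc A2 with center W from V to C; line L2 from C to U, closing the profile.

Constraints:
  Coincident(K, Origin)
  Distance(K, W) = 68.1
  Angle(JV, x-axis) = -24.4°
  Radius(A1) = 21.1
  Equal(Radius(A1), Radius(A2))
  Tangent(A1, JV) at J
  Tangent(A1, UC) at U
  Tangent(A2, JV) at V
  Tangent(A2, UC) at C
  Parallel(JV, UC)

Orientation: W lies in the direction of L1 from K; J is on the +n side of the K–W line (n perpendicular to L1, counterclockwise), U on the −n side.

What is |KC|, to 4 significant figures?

71.29

The slot axis is L1's direction at -24.4°, so u = (cos -24.4°, sin -24.4°) = (0.9107, -0.4131) and n = (−sin -24.4°, cos -24.4°) = (0.4131, 0.9107). K is at the origin and W lies 68.1 along u from K, so W = 68.1·u = (62.02, -28.13). Tangency of A1 to both parallel lines with radius 21.1 puts J and U at K ± 21.1·n: J = (8.717, 19.22), U = (-8.717, -19.22). Equal radii place V and C the same way about W: V = W + 21.1·n = (70.73, -8.917), C = W − 21.1·n = (53.30, -47.35). Then |KC| = |C − K| = 71.29.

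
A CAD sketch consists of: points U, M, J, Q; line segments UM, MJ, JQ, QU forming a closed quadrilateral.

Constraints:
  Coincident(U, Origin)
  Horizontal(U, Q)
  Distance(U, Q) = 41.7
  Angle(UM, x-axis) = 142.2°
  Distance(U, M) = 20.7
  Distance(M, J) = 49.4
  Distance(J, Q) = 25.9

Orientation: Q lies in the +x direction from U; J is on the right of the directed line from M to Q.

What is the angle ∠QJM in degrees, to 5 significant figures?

99.454°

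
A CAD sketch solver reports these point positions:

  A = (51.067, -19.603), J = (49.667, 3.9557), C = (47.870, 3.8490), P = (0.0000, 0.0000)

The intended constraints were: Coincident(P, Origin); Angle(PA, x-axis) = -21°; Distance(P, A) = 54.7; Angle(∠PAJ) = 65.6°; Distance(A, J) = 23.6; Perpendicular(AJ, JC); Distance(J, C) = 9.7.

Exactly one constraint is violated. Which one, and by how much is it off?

Distance(J, C) = 9.7 — off by 7.90.

P = (0.00, 0.00) ✓; PA at -21.00° ✓; |PA| = 54.70 ✓; ∠PAJ = 65.60° ✓; |AJ| = 23.60 ✓; ∠(AJ, JC) = 90.00° ✓; |JC| = 1.800 ✗.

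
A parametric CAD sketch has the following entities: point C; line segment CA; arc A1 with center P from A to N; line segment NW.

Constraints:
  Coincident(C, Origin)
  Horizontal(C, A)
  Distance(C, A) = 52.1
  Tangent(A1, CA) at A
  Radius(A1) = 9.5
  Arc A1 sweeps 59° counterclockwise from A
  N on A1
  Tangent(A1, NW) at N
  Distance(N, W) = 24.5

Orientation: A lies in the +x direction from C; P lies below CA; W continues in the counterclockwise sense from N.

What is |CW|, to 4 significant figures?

40.47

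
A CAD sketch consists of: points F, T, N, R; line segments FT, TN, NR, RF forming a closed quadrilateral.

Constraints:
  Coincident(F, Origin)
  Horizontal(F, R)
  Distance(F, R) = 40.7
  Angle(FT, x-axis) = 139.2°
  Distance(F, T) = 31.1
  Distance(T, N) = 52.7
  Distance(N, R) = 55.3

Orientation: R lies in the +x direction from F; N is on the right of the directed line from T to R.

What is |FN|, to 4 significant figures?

30.05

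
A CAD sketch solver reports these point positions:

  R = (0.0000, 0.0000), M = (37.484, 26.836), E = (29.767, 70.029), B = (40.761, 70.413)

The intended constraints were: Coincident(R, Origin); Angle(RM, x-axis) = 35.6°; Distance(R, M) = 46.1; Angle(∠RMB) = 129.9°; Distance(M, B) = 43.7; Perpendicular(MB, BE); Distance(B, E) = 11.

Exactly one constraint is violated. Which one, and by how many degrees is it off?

Perpendicular(MB, BE) — off by 6.30°.

R = (0.00, 0.00) ✓; RM at 35.60° ✓; |RM| = 46.10 ✓; ∠RMB = 129.9° ✓; |MB| = 43.70 ✓; ∠(MB, BE) = 96.30° ✗; |BE| = 11.00 ✓.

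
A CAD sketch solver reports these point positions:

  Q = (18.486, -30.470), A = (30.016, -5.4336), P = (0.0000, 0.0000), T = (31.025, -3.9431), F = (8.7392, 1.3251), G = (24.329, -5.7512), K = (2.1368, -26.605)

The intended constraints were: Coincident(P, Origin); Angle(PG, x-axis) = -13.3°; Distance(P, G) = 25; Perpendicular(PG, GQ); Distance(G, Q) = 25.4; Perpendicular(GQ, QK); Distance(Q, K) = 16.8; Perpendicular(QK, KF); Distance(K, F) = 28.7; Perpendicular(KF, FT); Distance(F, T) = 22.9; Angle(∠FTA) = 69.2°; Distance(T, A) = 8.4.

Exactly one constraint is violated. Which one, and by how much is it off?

Distance(T, A) = 8.4 — off by 6.60.

P = (0.00, 0.00) ✓; PG at -13.30° ✓; |PG| = 25.00 ✓; ∠(PG, GQ) = 90.00° ✓; |GQ| = 25.40 ✓; ∠(GQ, QK) = 90.00° ✓; |QK| = 16.80 ✓; ∠(QK, KF) = 90.00° ✓; |KF| = 28.70 ✓; ∠(KF, FT) = 90.00° ✓; |FT| = 22.90 ✓; ∠FTA = 69.20° ✓; |TA| = 1.800 ✗.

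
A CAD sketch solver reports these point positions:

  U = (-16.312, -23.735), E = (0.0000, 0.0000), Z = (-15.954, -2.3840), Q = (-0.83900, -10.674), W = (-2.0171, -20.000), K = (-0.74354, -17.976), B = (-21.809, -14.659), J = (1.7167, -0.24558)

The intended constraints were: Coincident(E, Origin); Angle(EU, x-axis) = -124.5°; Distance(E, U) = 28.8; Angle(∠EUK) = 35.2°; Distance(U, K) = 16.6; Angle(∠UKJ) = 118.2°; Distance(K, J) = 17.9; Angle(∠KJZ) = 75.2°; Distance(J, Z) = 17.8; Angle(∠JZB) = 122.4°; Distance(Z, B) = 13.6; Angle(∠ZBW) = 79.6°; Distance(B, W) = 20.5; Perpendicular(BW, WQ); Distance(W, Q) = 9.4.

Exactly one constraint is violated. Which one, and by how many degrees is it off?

Perpendicular(BW, WQ) — off by 7.90°.

E = (0.00, 0.00) ✓; EU at -124.5° ✓; |EU| = 28.80 ✓; ∠EUK = 35.20° ✓; |UK| = 16.60 ✓; ∠UKJ = 118.2° ✓; |KJ| = 17.90 ✓; ∠KJZ = 75.20° ✓; |JZ| = 17.80 ✓; ∠JZB = 122.4° ✓; |ZB| = 13.60 ✓; ∠ZBW = 79.60° ✓; |BW| = 20.50 ✓; ∠(BW, WQ) = 97.90° ✗; |WQ| = 9.400 ✓.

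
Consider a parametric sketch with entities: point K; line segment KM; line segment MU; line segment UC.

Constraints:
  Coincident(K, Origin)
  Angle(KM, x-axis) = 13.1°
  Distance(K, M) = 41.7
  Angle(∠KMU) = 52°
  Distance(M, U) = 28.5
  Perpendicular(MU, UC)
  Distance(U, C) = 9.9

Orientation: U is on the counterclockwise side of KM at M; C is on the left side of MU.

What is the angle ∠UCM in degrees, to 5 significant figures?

70.844°

K is at the origin; KM runs at 13.1° with length 41.7, so M = 41.7·(cos 13.1°, sin 13.1°) = (40.615, 9.4514). ∠KMU = 52.0°, so MU runs at 13.1° + (180° − 52.0°) = 141.10° from the x-axis; with |MU| = 28.5, U = M + 28.5·(cos 141.10°, sin 141.10°) = (18.435, 27.348). MU ⟂ UC; with |UC| = 9.9 on the left of MU, C = U + 9.9·(-0.62796, -0.77824) = (12.218, 19.644). Then cos ∠UCM = CU·CM / (|CU||CM|), giving 70.844°.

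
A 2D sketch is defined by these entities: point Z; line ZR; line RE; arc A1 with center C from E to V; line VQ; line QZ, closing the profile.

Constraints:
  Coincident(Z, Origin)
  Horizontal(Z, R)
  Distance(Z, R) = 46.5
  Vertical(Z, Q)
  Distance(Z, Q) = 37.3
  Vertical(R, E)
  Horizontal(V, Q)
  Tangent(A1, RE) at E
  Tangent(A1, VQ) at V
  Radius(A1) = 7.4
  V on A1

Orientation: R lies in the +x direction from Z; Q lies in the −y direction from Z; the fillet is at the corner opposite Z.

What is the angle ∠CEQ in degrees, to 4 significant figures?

9.042°

Z is at the origin; Z and R share the same y with |ZR| = 46.5 and R on the +x side, so R = (46.50, 0.000). Z and Q share the same x with |ZQ| = 37.3 and Q on the −y side, so Q = (0.000, -37.30). The virtual corner opposite Z is at (46.50, -37.30). Tangency of A1 to RE means the radius CE is perpendicular to RE and the tangent condition forces CV to be normal to VQ, with radius 7.4, so the center C sits 7.4 in from both sides at C = (39.10, -29.90). That places the tangent points at E = (46.50, -29.90) on RE and V = (39.10, -37.30) on VQ. Then cos ∠CEQ = EC·EQ / (|EC||EQ|), giving 9.042°.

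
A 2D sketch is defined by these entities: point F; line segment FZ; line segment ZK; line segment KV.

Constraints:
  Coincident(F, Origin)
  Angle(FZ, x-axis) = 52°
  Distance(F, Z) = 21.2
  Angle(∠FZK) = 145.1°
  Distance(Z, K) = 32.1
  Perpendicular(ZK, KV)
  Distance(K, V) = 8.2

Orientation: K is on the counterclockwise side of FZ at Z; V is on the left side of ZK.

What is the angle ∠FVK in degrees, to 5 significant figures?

94.540°

F is at the origin; FZ runs at 52.0° with length 21.2, so Z = 21.2·(cos 52.0°, sin 52.0°) = (13.052, 16.706). ∠FZK = 145.1°, so ZK runs at 52.0° + (180° − 145.1°) = 86.900° from the x-axis; with |ZK| = 32.1, K = Z + 32.1·(cos 86.900°, sin 86.900°) = (14.788, 48.759). ZK ⟂ KV; with |KV| = 8.2 on the left of ZK, V = K + 8.2·(-0.99854, 0.054079) = (6.6000, 49.202). Then cos ∠FVK = VF·VK / (|VF||VK|), giving 94.540°.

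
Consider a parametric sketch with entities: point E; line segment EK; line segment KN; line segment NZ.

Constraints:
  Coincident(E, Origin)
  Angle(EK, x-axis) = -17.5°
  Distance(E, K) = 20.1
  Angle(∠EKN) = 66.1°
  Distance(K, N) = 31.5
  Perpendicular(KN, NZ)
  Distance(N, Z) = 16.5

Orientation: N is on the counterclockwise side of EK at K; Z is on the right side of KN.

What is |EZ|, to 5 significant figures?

41.975

∠EKN = 66.1°, so KN runs at -17.5° + (180° − 66.1°) = 96.400° from the x-axis; with |KN| = 31.5, N = K + 31.5·(cos 96.400°, sin 96.400°) = (15.658, 25.260). KN ⟂ NZ; with |NZ| = 16.5 on the right of KN, Z = N + 16.5·(0.99377, 0.11147) = (32.056, 27.099). Then |EZ| = |Z − E| = 41.975.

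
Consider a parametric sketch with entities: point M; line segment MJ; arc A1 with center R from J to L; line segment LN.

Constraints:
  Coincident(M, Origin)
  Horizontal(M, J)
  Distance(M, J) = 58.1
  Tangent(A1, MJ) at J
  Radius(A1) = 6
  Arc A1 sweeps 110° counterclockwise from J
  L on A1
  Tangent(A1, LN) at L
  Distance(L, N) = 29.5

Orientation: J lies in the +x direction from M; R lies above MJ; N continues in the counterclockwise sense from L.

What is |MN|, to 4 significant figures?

64.48

On A1, J sits at bearing -90° from R; a 110° counterclockwise sweep puts L at bearing 20°, so L = R + 6.0·(cos 20°, sin 20°) = (63.74, 8.052). Tangency of A1 to LN means the radius RL is perpendicular to LN, so LN runs along (−sin 20°, cos 20°); with |LN| = 29.5, N = (53.65, 35.77). Then |MN| = |N − M| = 64.48.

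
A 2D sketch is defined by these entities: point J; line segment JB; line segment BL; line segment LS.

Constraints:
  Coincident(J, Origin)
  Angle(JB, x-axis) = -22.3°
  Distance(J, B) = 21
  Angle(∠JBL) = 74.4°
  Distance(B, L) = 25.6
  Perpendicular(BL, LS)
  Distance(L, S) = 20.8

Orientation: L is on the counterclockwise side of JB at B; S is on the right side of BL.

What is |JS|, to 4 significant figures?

45.62

J is at the origin; JB runs at -22.3° with length 21.0, so B = 21.0·(cos -22.3°, sin -22.3°) = (19.43, -7.969). ∠JBL = 74.4°, so BL runs at -22.3° + (180° − 74.4°) = 83.30° from the x-axis; with |BL| = 25.6, L = B + 25.6·(cos 83.30°, sin 83.30°) = (22.42, 17.46). BL ⟂ LS; with |LS| = 20.8 on the right of BL, S = L + 20.8·(0.9932, -0.1167) = (43.07, 15.03). Then |JS| = |S − J| = 45.62.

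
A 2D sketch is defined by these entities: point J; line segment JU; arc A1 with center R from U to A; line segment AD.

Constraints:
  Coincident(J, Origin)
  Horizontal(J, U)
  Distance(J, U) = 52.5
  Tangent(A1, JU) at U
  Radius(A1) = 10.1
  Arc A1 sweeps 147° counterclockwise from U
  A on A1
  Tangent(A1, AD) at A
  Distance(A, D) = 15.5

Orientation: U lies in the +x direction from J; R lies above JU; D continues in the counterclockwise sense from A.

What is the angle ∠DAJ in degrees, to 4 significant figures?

50.75°

J is at the origin; J and U share the same y with |JU| = 52.5 and U on the +x side, so U = (52.50, 0.000). Tangency of A1 to JU means the radius RU is perpendicular to JU, so R = U + (0, 10.1) = (52.50, 10.10). On A1, U sits at bearing -90° from R; a 147° counterclockwise sweep puts A at bearing 57°, so A = R + 10.1·(cos 57°, sin 57°) = (58.00, 18.57). Tangency of A1 to AD means the radius RA is perpendicular to AD, so AD runs along (−sin 57°, cos 57°); with |AD| = 15.5, D = (45.00, 27.01). Then cos ∠DAJ = AD·AJ / (|AD||AJ|), giving 50.75°.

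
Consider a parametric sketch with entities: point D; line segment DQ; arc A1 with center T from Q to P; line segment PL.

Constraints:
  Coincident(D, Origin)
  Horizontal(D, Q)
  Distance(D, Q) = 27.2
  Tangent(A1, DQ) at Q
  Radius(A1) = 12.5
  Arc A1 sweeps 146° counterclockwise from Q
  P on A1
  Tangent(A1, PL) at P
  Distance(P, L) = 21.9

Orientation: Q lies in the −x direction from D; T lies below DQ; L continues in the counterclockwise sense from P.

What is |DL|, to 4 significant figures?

38.60

D is at the origin; D and Q share the same y with |DQ| = 27.2 and Q on the −x side, so Q = (-27.20, 0.000). A1 meets DQ tangentially, so TQ is at right angles to DQ, so T = Q + (0, -12.5) = (-27.20, -12.50). On A1, Q sits at bearing 90° from T; a 146° counterclockwise sweep puts P at bearing 236°, so P = T + 12.5·(cos 236°, sin 236°) = (-34.19, -22.86). Since A1 is tangent to PL there, TP ⟂ PL, so PL runs along (−sin 236°, cos 236°); with |PL| = 21.9, L = (-16.03, -35.11). Then |DL| = |L − D| = 38.60.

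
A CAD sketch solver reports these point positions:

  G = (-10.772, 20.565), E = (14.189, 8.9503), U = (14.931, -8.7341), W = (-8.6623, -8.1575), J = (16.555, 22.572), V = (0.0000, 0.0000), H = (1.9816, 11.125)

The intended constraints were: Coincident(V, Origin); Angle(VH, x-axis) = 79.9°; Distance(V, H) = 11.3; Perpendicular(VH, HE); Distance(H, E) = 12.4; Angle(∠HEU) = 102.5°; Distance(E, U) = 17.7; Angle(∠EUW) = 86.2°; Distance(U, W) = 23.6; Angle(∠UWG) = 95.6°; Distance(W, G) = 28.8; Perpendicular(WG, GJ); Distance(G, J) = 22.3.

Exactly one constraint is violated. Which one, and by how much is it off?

Distance(G, J) = 22.3 — off by 5.10.

V = (0.00, 0.00) ✓; VH at 79.90° ✓; |VH| = 11.30 ✓; ∠(VH, HE) = 90.00° ✓; |HE| = 12.40 ✓; ∠HEU = 102.5° ✓; |EU| = 17.70 ✓; ∠EUW = 86.20° ✓; |UW| = 23.60 ✓; ∠UWG = 95.60° ✓; |WG| = 28.80 ✓; ∠(WG, GJ) = 90.00° ✓; |GJ| = 27.40 ✗.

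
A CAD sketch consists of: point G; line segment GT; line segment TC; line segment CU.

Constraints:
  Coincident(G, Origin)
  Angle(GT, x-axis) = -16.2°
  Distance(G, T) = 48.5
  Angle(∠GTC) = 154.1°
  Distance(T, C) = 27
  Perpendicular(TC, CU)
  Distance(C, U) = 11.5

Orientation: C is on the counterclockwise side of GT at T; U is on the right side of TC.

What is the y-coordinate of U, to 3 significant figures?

-20.3

G is at the origin; GT runs at -16.2° with length 48.5, so T = 48.5·(cos -16.2°, sin -16.2°) = (46.6, -13.5). ∠GTC = 154.1°, so TC runs at -16.2° + (180° − 154.1°) = 9.70° from the x-axis; with |TC| = 27.0, C = T + 27.0·(cos 9.70°, sin 9.70°) = (73.2, -8.98). The perpendicularity gives CU at right angles to TC; with |CU| = 11.5 on the right of TC, U = C + 11.5·(0.168, -0.986) = (75.1, -20.3). So U.y = -20.3.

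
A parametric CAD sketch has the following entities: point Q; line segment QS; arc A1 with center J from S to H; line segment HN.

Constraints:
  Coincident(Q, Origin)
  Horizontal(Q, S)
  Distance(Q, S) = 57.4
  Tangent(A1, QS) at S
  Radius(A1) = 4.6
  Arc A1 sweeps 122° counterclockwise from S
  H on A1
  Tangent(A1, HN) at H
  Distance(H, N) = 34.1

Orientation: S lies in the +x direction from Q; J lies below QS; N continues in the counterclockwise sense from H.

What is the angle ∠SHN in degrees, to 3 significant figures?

119°

Q is at the origin; Q and S share the same y with |QS| = 57.4 and S on the +x side, so S = (57.4, 0.00). Since A1 is tangent to QS there, JS ⟂ QS, so J = S + (0, -4.6) = (57.4, -4.60). On A1, S sits at bearing 90° from J; a 122° counterclockwise sweep puts H at bearing 212°, so H = J + 4.6·(cos 212°, sin 212°) = (53.5, -7.04). A1 meets HN tangentially, so JH is at right angles to HN, so HN runs along (−sin 212°, cos 212°); with |HN| = 34.1, N = (71.6, -36.0). Then cos ∠SHN = HS·HN / (|HS||HN|), giving 119°.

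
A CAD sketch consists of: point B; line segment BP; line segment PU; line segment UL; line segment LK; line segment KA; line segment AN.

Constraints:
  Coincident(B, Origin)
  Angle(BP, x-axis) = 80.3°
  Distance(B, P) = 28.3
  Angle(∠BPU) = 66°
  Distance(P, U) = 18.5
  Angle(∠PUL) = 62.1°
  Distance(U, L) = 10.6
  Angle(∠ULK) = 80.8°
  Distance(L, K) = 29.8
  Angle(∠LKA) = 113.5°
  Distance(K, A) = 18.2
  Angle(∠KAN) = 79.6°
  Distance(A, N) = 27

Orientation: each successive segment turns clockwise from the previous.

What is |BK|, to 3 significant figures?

40.7

∠PUL = 62.1° gives UL at -152° from the x-axis; with |UL| = 10.6, L = (10.8, 12.6). ∠ULK = 80.8° gives LK at 109° from the x-axis; with |LK| = 29.8, K = (1.03, 40.7). Then |BK| = |K − B| = 40.7.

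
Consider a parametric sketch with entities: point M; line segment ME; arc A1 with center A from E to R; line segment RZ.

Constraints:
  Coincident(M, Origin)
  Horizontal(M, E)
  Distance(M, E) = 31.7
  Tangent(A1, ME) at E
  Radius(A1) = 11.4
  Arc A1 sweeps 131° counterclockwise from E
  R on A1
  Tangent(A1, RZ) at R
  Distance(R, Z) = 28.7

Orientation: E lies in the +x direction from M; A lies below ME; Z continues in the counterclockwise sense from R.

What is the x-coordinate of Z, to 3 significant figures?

41.9

M is at the origin; ME is horizontal with |ME| = 31.7 and E on the +x side, so E = (31.7, 0.00). The tangent condition forces AE to be normal to ME, so A = E + (0, -11.4) = (31.7, -11.4). On A1, E sits at bearing 90° from A; a 131° counterclockwise sweep puts R at bearing 221°, so R = A + 11.4·(cos 221°, sin 221°) = (23.1, -18.9). Since A1 is tangent to RZ there, AR ⟂ RZ, so RZ runs along (−sin 221°, cos 221°); with |RZ| = 28.7, Z = (41.9, -40.5). So Z.x = 41.9.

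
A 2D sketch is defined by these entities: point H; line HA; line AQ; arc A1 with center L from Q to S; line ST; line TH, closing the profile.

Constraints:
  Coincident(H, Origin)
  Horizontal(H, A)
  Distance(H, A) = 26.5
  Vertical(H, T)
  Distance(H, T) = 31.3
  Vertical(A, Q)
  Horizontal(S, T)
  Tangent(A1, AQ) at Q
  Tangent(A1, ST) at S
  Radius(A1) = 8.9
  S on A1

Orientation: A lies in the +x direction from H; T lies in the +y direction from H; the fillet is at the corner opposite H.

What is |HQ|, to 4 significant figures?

34.70

H is at the origin; H and A share the same y with |HA| = 26.5 and A on the +x side, so A = (26.50, 0.000). H and T share the same x with |HT| = 31.3 and T on the +y side, so T = (0.000, 31.30). The virtual corner opposite H is at (26.50, 31.30). The tangent condition forces LQ to be normal to AQ and the tangent condition forces LS to be normal to ST, with radius 8.9, so the center L sits 8.9 in from both sides at L = (17.60, 22.40). That places the tangent points at Q = (26.50, 22.40) on AQ and S = (17.60, 31.30) on ST. Then |HQ| = |Q − H| = 34.70.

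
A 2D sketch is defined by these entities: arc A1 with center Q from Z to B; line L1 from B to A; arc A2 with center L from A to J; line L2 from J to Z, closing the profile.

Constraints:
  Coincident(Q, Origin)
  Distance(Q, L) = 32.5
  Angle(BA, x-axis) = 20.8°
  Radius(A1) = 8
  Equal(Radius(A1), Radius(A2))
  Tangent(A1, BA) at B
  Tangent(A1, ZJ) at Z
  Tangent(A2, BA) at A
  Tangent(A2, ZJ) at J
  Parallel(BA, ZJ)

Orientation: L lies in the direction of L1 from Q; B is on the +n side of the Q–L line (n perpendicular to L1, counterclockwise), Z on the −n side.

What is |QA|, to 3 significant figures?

33.5

Tangency of A1 to both parallel lines with radius 8.0 puts B and Z at Q ± 8.0·n: B = (-2.84, 7.48), Z = (2.84, -7.48). Equal radii place A and J the same way about L: A = L + 8.0·n = (27.5, 19.0), J = L − 8.0·n = (33.2, 4.06). Then |QA| = |A − Q| = 33.5.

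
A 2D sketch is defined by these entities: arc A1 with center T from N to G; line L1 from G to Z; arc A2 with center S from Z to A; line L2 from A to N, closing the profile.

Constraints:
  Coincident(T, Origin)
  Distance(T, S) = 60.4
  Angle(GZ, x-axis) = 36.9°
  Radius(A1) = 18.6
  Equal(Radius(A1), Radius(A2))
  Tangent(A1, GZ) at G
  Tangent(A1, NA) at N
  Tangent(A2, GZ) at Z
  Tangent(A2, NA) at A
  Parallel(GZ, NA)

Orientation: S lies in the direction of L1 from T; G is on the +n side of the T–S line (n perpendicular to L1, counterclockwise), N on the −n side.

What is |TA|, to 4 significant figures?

63.20

The slot axis is L1's direction at 36.9°, so u = (cos 36.9°, sin 36.9°) = (0.7997, 0.6004) and n = (−sin 36.9°, cos 36.9°) = (-0.6004, 0.7997). T is at the origin and S lies 60.4 along u from T, so S = 60.4·u = (48.30, 36.27). Tangency of A1 to both parallel lines with radius 18.6 puts G and N at T ± 18.6·n: G = (-11.17, 14.87), N = (11.17, -14.87). Equal radii place Z and A the same way about S: Z = S + 18.6·n = (37.13, 51.14), A = S − 18.6·n = (59.47, 21.39). Then |TA| = |A − T| = 63.20.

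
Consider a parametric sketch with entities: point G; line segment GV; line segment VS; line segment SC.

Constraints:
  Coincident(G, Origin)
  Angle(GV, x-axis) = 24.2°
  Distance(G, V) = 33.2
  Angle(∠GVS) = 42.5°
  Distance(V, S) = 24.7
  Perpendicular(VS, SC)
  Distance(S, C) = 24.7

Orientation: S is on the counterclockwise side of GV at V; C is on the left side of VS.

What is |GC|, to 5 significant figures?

2.2813

G is at the origin; GV runs at 24.2° with length 33.2, so V = 33.2·(cos 24.2°, sin 24.2°) = (30.282, 13.609). ∠GVS = 42.5°, so VS runs at 24.2° + (180° − 42.5°) = 161.70° from the x-axis; with |VS| = 24.7, S = V + 24.7·(cos 161.70°, sin 161.70°) = (6.8316, 21.365). The perpendicularity gives SC at right angles to VS; with |SC| = 24.7 on the left of VS, C = S + 24.7·(-0.31399, -0.94943) = (-0.92404, -2.0858). Then |GC| = |C − G| = 2.2813.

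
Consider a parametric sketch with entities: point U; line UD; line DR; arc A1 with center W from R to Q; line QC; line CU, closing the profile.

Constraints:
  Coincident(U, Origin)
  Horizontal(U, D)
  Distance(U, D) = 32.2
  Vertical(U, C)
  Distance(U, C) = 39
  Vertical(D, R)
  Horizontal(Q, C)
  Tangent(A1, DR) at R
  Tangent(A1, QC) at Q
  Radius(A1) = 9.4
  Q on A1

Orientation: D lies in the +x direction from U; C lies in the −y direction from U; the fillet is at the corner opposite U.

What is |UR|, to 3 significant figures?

43.7

U is at the origin; U and D share the same y with |UD| = 32.2 and D on the +x side, so D = (32.2, 0.00). U and C share the same x with |UC| = 39.0 and C on the −y side, so C = (0.00, -39.0). The virtual corner opposite U is at (32.2, -39.0). The tangent condition forces WR to be normal to DR and A1 meets QC tangentially, so WQ is at right angles to QC, with radius 9.4, so the center W sits 9.4 in from both sides at W = (22.8, -29.6). That places the tangent points at R = (32.2, -29.6) on DR and Q = (22.8, -39.0) on QC. Then |UR| = |R − U| = 43.7.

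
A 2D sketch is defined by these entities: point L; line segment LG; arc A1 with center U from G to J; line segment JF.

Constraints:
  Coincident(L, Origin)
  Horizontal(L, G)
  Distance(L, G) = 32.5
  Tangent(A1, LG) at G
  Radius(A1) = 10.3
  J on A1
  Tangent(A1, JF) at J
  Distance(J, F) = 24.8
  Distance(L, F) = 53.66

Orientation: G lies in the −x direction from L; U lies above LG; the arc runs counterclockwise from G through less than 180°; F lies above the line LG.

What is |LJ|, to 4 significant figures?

29.51

L is at the origin; L and G share the same y with |LG| = 32.5 and G on the −x side, so G = (-32.50, 0.000). Since A1 is tangent to LG there, UG ⟂ LG, so U = G + (0, 10.3) = (-32.50, 10.30). Since UJ ⟂ JF (tangency), |UF| = √(10.3² + 24.8²) = 26.85 regardless of where J sits on A1. So F lies on both circle(L, 53.66) and circle(U, 26.85); the above-LG intersection is F = (-39.62, 36.19). J is the foot of the tangent from F: J = (-24.37, 16.63).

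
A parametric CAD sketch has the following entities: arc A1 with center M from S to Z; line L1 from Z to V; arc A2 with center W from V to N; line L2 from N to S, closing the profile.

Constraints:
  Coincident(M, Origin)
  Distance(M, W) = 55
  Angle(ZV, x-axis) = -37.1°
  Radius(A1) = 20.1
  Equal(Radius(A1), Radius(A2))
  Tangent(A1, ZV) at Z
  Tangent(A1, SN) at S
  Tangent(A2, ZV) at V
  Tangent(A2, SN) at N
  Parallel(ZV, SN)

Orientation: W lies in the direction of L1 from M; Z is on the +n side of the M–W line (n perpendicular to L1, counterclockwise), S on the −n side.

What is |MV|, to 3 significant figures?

58.6

The slot axis is L1's direction at -37.1°, so u = (cos -37.1°, sin -37.1°) = (0.798, -0.603) and n = (−sin -37.1°, cos -37.1°) = (0.603, 0.798). M is at the origin and W lies 55.0 along u from M, so W = 55.0·u = (43.9, -33.2). Tangency of A1 to both parallel lines with radius 20.1 puts Z and S at M ± 20.1·n: Z = (12.1, 16.0), S = (-12.1, -16.0). Equal radii place V and N the same way about W: V = W + 20.1·n = (56.0, -17.1), N = W − 20.1·n = (31.7, -49.2). Then |MV| = |V − M| = 58.6.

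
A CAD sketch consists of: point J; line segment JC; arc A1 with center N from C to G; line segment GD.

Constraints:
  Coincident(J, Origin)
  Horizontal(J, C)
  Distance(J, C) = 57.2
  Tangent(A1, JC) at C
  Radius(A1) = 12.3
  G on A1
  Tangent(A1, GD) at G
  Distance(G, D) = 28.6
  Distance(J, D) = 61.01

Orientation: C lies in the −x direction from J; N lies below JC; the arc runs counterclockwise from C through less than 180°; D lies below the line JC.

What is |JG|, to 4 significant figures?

69.06

J is at the origin; J and C share the same y with |JC| = 57.2 and C on the −x side, so C = (-57.20, 0.000). The tangent condition forces NC to be normal to JC, so N = C + (0, -12.3) = (-57.20, -12.30). Since NG ⟂ GD (tangency), |ND| = √(12.3² + 28.6²) = 31.13 regardless of where G sits on A1. So D lies on both circle(J, 61.01) and circle(N, 31.13); the below-JC intersection is D = (-45.17, -41.01). G is the foot of the tangent from D: G = (-65.74, -21.15).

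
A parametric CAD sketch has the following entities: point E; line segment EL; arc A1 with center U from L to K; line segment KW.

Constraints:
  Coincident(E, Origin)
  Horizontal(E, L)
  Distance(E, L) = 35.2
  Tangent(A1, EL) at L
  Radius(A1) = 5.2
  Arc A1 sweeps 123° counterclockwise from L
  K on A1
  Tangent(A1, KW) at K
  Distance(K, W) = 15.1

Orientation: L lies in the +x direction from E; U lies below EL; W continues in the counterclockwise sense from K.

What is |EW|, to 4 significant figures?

44.21

On A1, L sits at bearing 90° from U; a 123° counterclockwise sweep puts K at bearing 213°, so K = U + 5.2·(cos 213°, sin 213°) = (30.84, -8.032). The tangent condition forces UK to be normal to KW, so KW runs along (−sin 213°, cos 213°); with |KW| = 15.1, W = (39.06, -20.70). Then |EW| = |W − E| = 44.21.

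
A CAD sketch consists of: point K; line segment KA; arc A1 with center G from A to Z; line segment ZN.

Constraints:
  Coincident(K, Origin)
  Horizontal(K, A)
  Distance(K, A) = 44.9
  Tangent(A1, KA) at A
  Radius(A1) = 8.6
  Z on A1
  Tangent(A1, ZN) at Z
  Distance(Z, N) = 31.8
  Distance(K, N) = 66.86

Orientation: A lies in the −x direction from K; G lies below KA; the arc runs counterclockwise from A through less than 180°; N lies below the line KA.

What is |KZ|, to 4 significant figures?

54.20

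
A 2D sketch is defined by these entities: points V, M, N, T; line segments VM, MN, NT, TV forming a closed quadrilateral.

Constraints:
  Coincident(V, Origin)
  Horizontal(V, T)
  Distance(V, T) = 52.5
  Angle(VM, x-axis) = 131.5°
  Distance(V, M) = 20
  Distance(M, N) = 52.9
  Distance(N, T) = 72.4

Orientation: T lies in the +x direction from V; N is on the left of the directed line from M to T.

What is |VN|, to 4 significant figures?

62.21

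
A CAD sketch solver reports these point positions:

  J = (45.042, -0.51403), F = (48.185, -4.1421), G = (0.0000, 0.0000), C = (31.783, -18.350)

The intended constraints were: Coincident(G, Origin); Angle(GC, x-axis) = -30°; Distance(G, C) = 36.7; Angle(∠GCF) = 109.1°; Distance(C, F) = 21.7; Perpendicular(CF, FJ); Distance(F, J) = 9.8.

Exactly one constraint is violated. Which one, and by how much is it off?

Distance(F, J) = 9.8 — off by 5.00.

G = (0.00, 0.00) ✓; GC at -30.00° ✓; |GC| = 36.70 ✓; ∠GCF = 109.1° ✓; |CF| = 21.70 ✓; ∠(CF, FJ) = 90.00° ✓; |FJ| = 4.800 ✗.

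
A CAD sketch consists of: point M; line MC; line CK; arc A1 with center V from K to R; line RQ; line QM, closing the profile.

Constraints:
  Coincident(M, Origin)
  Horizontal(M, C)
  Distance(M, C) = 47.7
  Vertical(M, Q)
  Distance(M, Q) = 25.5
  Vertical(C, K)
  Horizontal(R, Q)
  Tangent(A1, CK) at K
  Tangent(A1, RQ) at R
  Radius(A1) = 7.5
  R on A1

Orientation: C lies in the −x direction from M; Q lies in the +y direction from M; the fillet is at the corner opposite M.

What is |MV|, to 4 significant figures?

44.05

M is at the origin; MC is horizontal with |MC| = 47.7 and C on the −x side, so C = (-47.70, 0.000). MQ is vertical with |MQ| = 25.5 and Q on the +y side, so Q = (0.000, 25.50). The virtual corner opposite M is at (-47.70, 25.50). Tangency of A1 to CK means the radius VK is perpendicular to CK and A1 meets RQ tangentially, so VR is at right angles to RQ, with radius 7.5, so the center V sits 7.5 in from both sides at V = (-40.20, 18.00). Then |MV| = |V − M| = 44.05.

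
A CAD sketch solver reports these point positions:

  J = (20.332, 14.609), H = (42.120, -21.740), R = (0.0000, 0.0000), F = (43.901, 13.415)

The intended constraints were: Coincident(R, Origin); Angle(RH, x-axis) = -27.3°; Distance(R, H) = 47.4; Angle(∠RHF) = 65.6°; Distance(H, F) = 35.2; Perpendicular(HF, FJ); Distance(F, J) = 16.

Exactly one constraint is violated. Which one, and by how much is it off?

Distance(F, J) = 16 — off by 7.60.

R = (0.00, 0.00) ✓; RH at -27.30° ✓; |RH| = 47.40 ✓; ∠RHF = 65.60° ✓; |HF| = 35.20 ✓; ∠(HF, FJ) = 90.00° ✓; |FJ| = 23.60 ✗.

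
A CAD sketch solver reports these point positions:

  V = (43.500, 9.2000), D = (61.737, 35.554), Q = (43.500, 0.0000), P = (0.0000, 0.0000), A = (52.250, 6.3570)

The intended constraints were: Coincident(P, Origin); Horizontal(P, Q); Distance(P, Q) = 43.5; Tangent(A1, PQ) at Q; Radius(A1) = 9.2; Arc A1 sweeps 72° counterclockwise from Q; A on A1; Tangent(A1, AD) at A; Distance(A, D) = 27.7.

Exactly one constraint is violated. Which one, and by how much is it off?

Distance(A, D) = 27.7 — off by 3.00.

P = (0.00, 0.00) ✓; P.y = 0.00, Q.y = 0.00 ✓; |PQ| = 43.50 ✓; ∠(VQ, QP) = 90.00° ✓; |VQ| = 9.200 ✓; bearing(V→A) − bearing(V→Q) = 72.00° ✓; |VA| = 9.200 ✓; ∠(VA, AD) = 90.00° ✓; |AD| = 30.70 ✗.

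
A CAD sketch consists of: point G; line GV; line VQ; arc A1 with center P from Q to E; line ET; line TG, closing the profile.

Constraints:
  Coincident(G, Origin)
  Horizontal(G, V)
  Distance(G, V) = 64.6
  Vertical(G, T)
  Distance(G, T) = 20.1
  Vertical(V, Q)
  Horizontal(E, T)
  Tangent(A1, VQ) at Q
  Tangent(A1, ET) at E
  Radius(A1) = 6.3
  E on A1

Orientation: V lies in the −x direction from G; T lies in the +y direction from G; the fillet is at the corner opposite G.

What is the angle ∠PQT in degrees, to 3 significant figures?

5.57°

G is at the origin; G and V share the same y with |GV| = 64.6 and V on the −x side, so V = (-64.6, 0.00). G and T share the same x with |GT| = 20.1 and T on the +y side, so T = (0.00, 20.1). The virtual corner opposite G is at (-64.6, 20.1). Since A1 is tangent to VQ there, PQ ⟂ VQ and since A1 is tangent to ET there, PE ⟂ ET, with radius 6.3, so the center P sits 6.3 in from both sides at P = (-58.3, 13.8). That places the tangent points at Q = (-64.6, 13.8) on VQ and E = (-58.3, 20.1) on ET. Then cos ∠PQT = QP·QT / (|QP||QT|), giving 5.57°.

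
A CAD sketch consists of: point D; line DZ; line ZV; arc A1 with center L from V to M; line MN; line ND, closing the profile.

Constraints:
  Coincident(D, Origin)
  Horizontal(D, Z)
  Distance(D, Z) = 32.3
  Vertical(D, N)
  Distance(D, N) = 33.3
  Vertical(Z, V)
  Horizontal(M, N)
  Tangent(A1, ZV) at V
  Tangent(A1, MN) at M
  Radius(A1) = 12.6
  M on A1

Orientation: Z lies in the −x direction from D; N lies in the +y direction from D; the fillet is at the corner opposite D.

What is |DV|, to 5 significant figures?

38.364

D is at the origin; DZ is horizontal with |DZ| = 32.3 and Z on the −x side, so Z = (-32.300, 0.0000). DN is vertical with |DN| = 33.3 and N on the +y side, so N = (0.0000, 33.300). The virtual corner opposite D is at (-32.300, 33.300). The tangent condition forces LV to be normal to ZV and tangency of A1 to MN means the radius LM is perpendicular to MN, with radius 12.6, so the center L sits 12.6 in from both sides at L = (-19.700, 20.700). That places the tangent points at V = (-32.300, 20.700) on ZV and M = (-19.700, 33.300) on MN. Then |DV| = |V − D| = 38.364.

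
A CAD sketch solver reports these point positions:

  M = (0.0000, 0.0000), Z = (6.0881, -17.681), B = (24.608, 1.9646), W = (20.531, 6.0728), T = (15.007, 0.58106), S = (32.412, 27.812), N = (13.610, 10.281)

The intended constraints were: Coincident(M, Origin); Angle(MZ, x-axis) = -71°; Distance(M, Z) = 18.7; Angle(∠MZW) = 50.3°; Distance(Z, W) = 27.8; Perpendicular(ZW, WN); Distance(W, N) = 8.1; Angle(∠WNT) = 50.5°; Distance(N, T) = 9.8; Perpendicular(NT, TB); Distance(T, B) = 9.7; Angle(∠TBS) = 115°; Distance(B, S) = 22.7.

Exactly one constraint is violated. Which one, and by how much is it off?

Distance(B, S) = 22.7 — off by 4.30.

M = (0.00, 0.00) ✓; MZ at -71.00° ✓; |MZ| = 18.70 ✓; ∠MZW = 50.30° ✓; |ZW| = 27.80 ✓; ∠(ZW, WN) = 90.00° ✓; |WN| = 8.100 ✓; ∠WNT = 50.50° ✓; |NT| = 9.800 ✓; ∠(NT, TB) = 90.00° ✓; |TB| = 9.700 ✓; ∠TBS = 115.0° ✓; |BS| = 27.00 ✗.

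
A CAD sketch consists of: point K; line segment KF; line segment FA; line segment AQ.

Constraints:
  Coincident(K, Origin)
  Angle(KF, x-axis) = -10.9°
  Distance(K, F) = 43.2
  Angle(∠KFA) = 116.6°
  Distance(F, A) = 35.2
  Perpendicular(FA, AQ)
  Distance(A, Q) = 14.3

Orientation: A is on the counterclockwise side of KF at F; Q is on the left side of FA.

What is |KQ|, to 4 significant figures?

59.72

K is at the origin; KF runs at -10.9° with length 43.2, so F = 43.2·(cos -10.9°, sin -10.9°) = (42.42, -8.169). ∠KFA = 116.6°, so FA runs at -10.9° + (180° − 116.6°) = 52.50° from the x-axis; with |FA| = 35.2, A = F + 35.2·(cos 52.50°, sin 52.50°) = (63.85, 19.76). FA is perpendicular to AQ; with |AQ| = 14.3 on the left of FA, Q = A + 14.3·(-0.7934, 0.6088) = (52.50, 28.46). Then |KQ| = |Q − K| = 59.72.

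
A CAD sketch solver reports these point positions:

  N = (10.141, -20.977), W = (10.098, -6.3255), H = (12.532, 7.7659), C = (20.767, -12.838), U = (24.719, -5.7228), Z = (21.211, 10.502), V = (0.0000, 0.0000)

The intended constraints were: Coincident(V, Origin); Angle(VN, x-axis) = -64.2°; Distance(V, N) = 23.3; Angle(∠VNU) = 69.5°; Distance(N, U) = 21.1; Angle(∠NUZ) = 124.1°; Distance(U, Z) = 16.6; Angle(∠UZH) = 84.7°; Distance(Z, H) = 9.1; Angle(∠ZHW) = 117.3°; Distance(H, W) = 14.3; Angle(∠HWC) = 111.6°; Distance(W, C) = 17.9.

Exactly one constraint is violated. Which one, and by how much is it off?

Distance(W, C) = 17.9 — off by 5.40.

V = (0.00, 0.00) ✓; VN at -64.20° ✓; |VN| = 23.30 ✓; ∠VNU = 69.50° ✓; |NU| = 21.10 ✓; ∠NUZ = 124.1° ✓; |UZ| = 16.60 ✓; ∠UZH = 84.70° ✓; |ZH| = 9.100 ✓; ∠ZHW = 117.3° ✓; |HW| = 14.30 ✓; ∠HWC = 111.6° ✓; |WC| = 12.50 ✗.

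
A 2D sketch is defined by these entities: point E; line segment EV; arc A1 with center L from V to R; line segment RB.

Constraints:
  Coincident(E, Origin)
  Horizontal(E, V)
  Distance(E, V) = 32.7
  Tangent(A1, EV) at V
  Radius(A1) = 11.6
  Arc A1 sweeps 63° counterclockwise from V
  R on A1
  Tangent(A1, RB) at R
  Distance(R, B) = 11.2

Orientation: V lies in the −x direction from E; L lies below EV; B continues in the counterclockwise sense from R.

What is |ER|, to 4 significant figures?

43.50

E is at the origin; E and V share the same y with |EV| = 32.7 and V on the −x side, so V = (-32.70, 0.000). A1 meets EV tangentially, so LV is at right angles to EV, so L = V + (0, -11.6) = (-32.70, -11.60). On A1, V sits at bearing 90° from L; a 63° counterclockwise sweep puts R at bearing 153°, so R = L + 11.6·(cos 153°, sin 153°) = (-43.04, -6.334). Then |ER| = |R − E| = 43.50.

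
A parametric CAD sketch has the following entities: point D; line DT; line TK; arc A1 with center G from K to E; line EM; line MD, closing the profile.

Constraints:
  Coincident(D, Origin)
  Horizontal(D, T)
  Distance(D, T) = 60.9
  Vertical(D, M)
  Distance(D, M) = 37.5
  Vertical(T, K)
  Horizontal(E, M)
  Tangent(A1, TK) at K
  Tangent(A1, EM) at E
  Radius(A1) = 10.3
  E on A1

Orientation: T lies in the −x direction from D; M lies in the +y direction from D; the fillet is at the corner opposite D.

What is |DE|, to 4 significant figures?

62.98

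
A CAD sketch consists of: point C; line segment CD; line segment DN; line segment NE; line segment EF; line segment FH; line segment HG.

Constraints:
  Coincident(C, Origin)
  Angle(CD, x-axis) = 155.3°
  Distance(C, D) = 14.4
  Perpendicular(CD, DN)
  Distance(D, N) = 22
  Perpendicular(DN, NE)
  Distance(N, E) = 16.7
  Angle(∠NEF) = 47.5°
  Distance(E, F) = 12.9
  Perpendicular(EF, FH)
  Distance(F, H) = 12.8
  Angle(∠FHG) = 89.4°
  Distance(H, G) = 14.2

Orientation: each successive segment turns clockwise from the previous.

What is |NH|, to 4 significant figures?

1.689

∠NEF = 47.5° gives EF at -157.2° from the x-axis; with |EF| = 12.9, F = (-0.6094, 14.03). EF ⟂ FH, so FH runs at 112.8°; with |FH| = 12.8, H = (-5.570, 25.83). Then |NH| = |H − N| = 1.689.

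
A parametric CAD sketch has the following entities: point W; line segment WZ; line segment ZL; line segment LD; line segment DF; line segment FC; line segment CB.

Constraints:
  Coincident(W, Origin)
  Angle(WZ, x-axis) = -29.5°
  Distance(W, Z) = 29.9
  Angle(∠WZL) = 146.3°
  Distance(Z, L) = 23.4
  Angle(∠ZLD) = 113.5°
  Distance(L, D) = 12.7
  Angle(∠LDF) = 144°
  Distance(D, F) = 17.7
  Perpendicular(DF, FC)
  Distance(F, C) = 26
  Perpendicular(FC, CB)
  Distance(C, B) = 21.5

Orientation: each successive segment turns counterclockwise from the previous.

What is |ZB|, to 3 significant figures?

4.53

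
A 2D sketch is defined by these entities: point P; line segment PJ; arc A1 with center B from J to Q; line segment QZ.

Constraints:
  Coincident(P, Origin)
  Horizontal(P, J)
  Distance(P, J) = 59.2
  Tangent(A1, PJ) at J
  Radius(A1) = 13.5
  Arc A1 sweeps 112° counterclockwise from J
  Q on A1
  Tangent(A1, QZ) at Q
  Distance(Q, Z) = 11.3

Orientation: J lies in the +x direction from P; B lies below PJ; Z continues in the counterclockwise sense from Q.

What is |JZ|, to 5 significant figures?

30.193

P is at the origin; P and J share the same y with |PJ| = 59.2 and J on the +x side, so J = (59.200, 0.0000). The tangent condition forces BJ to be normal to PJ, so B = J + (0, -13.5) = (59.200, -13.500). On A1, J sits at bearing 90° from B; a 112° counterclockwise sweep puts Q at bearing 202°, so Q = B + 13.5·(cos 202°, sin 202°) = (46.683, -18.557). Tangency of A1 to QZ means the radius BQ is perpendicular to QZ, so QZ runs along (−sin 202°, cos 202°); with |QZ| = 11.3, Z = (50.916, -29.034). Then |JZ| = |Z − J| = 30.193.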